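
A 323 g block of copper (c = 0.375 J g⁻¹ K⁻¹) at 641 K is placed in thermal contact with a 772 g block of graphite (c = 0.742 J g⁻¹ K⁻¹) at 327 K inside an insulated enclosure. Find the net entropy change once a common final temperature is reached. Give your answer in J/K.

Energy balance: T_f = (m₁c₁T₁ + m₂c₂T₂)/(m₁c₁ + m₂c₂) = 381.81 K.
ΔS₁ = m₁c₁ ln(T_f/T₁) = 121.125 × ln(381.81/641) = -62.76 J/K.
ΔS₂ = m₂c₂ ln(T_f/T₂) = 572.824 × ln(381.81/327) = 88.76 J/K.
ΔS_total = -62.76 + 88.76 = 26 J/K.

ΔS_total = 26 J/K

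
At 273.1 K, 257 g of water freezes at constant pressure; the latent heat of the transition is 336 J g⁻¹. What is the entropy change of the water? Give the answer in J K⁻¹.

Heat released by the substance: Q = −mL = −257 × 336 = −86352 J.
At constant T, ΔS = Q_rev/T = −86352 / 273.1 = -316 J/K.

ΔS = -316 J/K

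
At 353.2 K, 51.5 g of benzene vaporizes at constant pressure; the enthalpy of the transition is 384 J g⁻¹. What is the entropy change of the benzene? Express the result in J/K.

ΔS = 56 J/K

Heat absorbed by the substance: Q = mL = 51.5 × 384 = 19776 J.
At constant T, ΔS = Q_rev/T = 19776 / 353.2 = 56 J/K.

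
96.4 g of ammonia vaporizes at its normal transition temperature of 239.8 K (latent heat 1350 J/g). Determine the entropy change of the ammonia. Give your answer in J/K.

ΔS = 543 J/K

Heat absorbed by the substance: Q = mL = 96.4 × 1350 = 130140 J.
At constant T, ΔS = Q_rev/T = 130140 / 239.8 = 543 J/K.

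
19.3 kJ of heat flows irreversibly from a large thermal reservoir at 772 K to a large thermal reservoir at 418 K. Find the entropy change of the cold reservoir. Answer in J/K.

The cold reservoir gains heat Q, so ΔS_cold = +Q/T_C = 19300/418 = 46.2 J/K.

ΔS_cold = 46.2 J/K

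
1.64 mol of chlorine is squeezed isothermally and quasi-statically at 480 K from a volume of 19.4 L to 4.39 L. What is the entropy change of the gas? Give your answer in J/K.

ΔS_gas = -20.3 J/K

For an isothermal ideal gas ΔS_gas = nR ln(V₂/V₁) = 1.64 × 8.314 × ln(4.39/19.4) = -20.3 J/K.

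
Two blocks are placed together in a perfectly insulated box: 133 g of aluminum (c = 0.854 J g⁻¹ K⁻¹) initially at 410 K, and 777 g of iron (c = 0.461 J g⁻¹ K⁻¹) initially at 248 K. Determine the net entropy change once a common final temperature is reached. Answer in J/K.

ΔS_total = 11.8 J/K

Energy balance: T_f = (m₁c₁T₁ + m₂c₂T₂)/(m₁c₁ + m₂c₂) = 287 K.
ΔS₁ = m₁c₁ ln(T_f/T₁) = 113.582 × ln(287/410) = -40.51 J/K.
ΔS₂ = m₂c₂ ln(T_f/T₂) = 358.197 × ln(287/248) = 52.32 J/K.
ΔS_total = -40.51 + 52.32 = 11.8 J/K.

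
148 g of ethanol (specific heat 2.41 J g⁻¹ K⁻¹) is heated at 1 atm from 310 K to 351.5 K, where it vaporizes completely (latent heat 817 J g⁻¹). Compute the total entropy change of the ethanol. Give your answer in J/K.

ΔS = 389 J/K

Warming step: ΔS₁ = m c ln(T_tr/T_i) = 148 × 2.41 × ln(351.5/310) = 44.81 J/K.
Phase change: ΔS₂ = +mL/T_tr = 148 × 817 / 351.5 = 344 J/K.
ΔS_total = (44.81) + (344) = 389 J/K.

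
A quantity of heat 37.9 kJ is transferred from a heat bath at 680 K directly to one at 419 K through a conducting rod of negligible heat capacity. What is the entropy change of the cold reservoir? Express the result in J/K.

ΔS_cold = 90.5 J/K

The cold reservoir gains heat Q, so ΔS_cold = +Q/T_C = 37900/419 = 90.5 J/K.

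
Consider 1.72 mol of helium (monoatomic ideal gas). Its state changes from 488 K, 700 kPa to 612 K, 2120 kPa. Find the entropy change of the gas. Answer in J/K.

ΔS = nC_p ln(T₂/T₁) − nR ln(P₂/P₁), with C_p = 5R/2 = 20.79 J mol⁻¹ K⁻¹ for a monoatomic ideal gas.
ΔS = 1.72 × [20.79 × ln(612/488) − 8.314 × ln(2120/700)] = -7.75 J/K.

ΔS = -7.75 J/K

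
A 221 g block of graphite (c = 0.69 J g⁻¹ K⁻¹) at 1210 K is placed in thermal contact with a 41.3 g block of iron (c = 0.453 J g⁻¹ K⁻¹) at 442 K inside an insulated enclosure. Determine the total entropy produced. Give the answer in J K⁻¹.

ΔS_total = 6.53 J/K

Energy balance: T_f = (m₁c₁T₁ + m₂c₂T₂)/(m₁c₁ + m₂c₂) = 1126.1 K.
ΔS₁ = m₁c₁ ln(T_f/T₁) = 152.49 × ln(1126.1/1210) = -10.962 J/K.
ΔS₂ = m₂c₂ ln(T_f/T₂) = 18.7089 × ln(1126.1/442) = 17.496 J/K.
ΔS_total = -10.962 + 17.496 = 6.53 J/K.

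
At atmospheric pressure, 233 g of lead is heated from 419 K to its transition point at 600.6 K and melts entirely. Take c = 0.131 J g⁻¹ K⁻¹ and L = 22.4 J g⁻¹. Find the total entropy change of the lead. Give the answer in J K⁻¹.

Warming step: ΔS₁ = m c ln(T_tr/T_i) = 233 × 0.131 × ln(600.6/419) = 10.99 J/K.
Phase change: ΔS₂ = +mL/T_tr = 233 × 22.4 / 600.6 = 8.69 J/K.
ΔS_total = (10.99) + (8.69) = 19.7 J/K.

ΔS = 19.7 J/K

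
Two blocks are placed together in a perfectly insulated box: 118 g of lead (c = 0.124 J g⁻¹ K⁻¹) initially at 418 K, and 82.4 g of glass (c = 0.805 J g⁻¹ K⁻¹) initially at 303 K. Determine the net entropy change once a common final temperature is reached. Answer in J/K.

ΔS_total = 0.663 J/K

Energy balance: T_f = (m₁c₁T₁ + m₂c₂T₂)/(m₁c₁ + m₂c₂) = 323.78 K.
ΔS₁ = m₁c₁ ln(T_f/T₁) = 14.632 × ln(323.78/418) = -3.7371 J/K.
ΔS₂ = m₂c₂ ln(T_f/T₂) = 66.332 × ln(323.78/303) = 4.4005 J/K.
ΔS_total = -3.7371 + 4.4005 = 0.663 J/K.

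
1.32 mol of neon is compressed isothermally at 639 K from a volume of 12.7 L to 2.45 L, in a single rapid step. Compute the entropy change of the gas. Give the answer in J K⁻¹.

Entropy is a state function, so ΔS_gas depends only on the end states.
For an isothermal ideal gas ΔS_gas = nR ln(V₂/V₁) = 1.32 × 8.314 × ln(2.45/12.7) = -18.1 J/K.

ΔS_gas = -18.1 J/K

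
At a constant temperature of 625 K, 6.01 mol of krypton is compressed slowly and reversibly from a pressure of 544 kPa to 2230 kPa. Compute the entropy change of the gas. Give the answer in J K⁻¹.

For an isothermal ideal gas ΔS_gas = nR ln(P₁/P₂) = 6.01 × 8.314 × ln(544/2230) = -70.5 J/K.

ΔS_gas = -70.5 J/K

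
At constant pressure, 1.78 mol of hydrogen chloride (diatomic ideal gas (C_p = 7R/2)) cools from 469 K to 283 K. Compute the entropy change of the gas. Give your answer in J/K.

ΔS = -26.2 J/K

At constant pressure, ΔS = nC_p ln(T₂/T₁) with C_p = 7R/2 = 29.1 J mol⁻¹ K⁻¹.
ΔS = 1.78 × 29.1 × ln(283/469) = -26.2 J/K.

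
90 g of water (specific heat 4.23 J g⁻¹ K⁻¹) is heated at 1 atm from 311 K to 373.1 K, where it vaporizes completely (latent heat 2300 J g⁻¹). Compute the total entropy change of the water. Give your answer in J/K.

Warming step: ΔS₁ = m c ln(T_tr/T_i) = 90 × 4.23 × ln(373.1/311) = 69.31 J/K.
Phase change: ΔS₂ = +mL/T_tr = 90 × 2300 / 373.1 = 554.8 J/K.
ΔS_total = (69.31) + (554.8) = 624 J/K.

ΔS = 624 J/K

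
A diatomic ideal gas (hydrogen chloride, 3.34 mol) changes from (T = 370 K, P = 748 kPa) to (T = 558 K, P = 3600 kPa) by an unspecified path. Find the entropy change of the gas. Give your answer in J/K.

ΔS = nC_p ln(T₂/T₁) − nR ln(P₂/P₁), with C_p = 7R/2 = 29.1 J mol⁻¹ K⁻¹ for a diatomic ideal gas.
ΔS = 3.34 × [29.1 × ln(558/370) − 8.314 × ln(3600/748)] = -3.7 J/K.

ΔS = -3.7 J/K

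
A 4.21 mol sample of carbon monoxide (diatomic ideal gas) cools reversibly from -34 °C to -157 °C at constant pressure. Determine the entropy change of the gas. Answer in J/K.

In kelvin: T₁ = 239.15 K, T₂ = 116.15 K. At constant pressure, ΔS = nC_p ln(T₂/T₁) with C_p = 7R/2 = 29.1 J mol⁻¹ K⁻¹.
ΔS = 4.21 × 29.1 × ln(116.15/239.15) = -88.5 J/K.

ΔS = -88.5 J/K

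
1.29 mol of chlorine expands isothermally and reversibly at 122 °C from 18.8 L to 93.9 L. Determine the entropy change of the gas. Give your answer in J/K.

ΔS_gas = 17.2 J/K

For an isothermal ideal gas ΔS_gas = nR ln(V₂/V₁) = 1.29 × 8.314 × ln(93.9/18.8) = 17.2 J/K.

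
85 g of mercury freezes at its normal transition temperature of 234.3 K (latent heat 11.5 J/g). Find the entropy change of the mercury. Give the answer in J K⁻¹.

ΔS = -4.17 J/K

Heat released by the substance: Q = −mL = −85 × 11.5 = −977.5 J.
At constant T, ΔS = Q_rev/T = −977.5 / 234.3 = -4.17 J/K.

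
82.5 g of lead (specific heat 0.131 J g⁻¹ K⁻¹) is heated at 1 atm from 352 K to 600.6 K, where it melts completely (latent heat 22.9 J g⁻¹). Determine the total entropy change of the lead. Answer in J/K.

ΔS = 8.92 J/K

Warming step: ΔS₁ = m c ln(T_tr/T_i) = 82.5 × 0.131 × ln(600.6/352) = 5.774 J/K.
Phase change: ΔS₂ = +mL/T_tr = 82.5 × 22.9 / 600.6 = 3.146 J/K.
ΔS_total = (5.774) + (3.146) = 8.92 J/K.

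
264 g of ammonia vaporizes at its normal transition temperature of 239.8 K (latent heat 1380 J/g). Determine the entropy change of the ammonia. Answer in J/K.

ΔS = 1520 J/K

Heat absorbed by the substance: Q = mL = 264 × 1380 = 364320 J.
At constant T, ΔS = Q_rev/T = 364320 / 239.8 = 1520 J/K.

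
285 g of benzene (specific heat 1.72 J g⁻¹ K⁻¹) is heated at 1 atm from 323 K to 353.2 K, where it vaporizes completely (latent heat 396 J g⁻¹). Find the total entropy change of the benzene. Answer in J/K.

ΔS = 363 J/K

Warming step: ΔS₁ = m c ln(T_tr/T_i) = 285 × 1.72 × ln(353.2/323) = 43.82 J/K.
Phase change: ΔS₂ = +mL/T_tr = 285 × 396 / 353.2 = 319.5 J/K.
ΔS_total = (43.82) + (319.5) = 363 J/K.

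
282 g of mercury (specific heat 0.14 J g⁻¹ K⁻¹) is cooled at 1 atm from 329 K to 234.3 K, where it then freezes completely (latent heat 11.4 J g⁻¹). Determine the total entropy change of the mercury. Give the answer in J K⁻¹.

Cooling step: ΔS₁ = m c ln(T_tr/T_i) = 282 × 0.14 × ln(234.3/329) = -13.4 J/K.
Phase change: ΔS₂ = −mL/T_tr = −282 × 11.4 / 234.3 = -13.72 J/K.
ΔS_total = (-13.4) + (-13.72) = -27.1 J/K.

ΔS = -27.1 J/K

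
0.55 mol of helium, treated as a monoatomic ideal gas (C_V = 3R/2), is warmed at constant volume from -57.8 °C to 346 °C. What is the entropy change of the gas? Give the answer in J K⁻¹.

ΔS = 7.24 J/K

In kelvin: T₁ = 215.35 K, T₂ = 619.15 K. At constant volume, ΔS = nC_V ln(T₂/T₁) with C_V = 3R/2 = 12.47 J mol⁻¹ K⁻¹.
ΔS = 0.55 × 12.47 × ln(619.15/215.35) = 7.24 J/K.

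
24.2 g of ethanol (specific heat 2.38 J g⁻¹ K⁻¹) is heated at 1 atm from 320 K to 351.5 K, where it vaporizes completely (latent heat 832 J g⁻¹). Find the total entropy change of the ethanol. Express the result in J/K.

Warming step: ΔS₁ = m c ln(T_tr/T_i) = 24.2 × 2.38 × ln(351.5/320) = 5.408 J/K.
Phase change: ΔS₂ = +mL/T_tr = 24.2 × 832 / 351.5 = 57.28 J/K.
ΔS_total = (5.408) + (57.28) = 62.7 J/K.

ΔS = 62.7 J/K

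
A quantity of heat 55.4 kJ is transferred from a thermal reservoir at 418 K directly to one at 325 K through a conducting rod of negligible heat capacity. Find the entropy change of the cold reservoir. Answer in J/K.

The cold reservoir gains heat Q, so ΔS_cold = +Q/T_C = 55400/325 = 170 J/K.

ΔS_cold = 170 J/K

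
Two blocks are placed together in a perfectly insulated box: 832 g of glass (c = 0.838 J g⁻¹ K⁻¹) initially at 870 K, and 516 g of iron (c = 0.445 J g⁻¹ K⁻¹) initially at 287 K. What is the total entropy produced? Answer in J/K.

Energy balance: T_f = (m₁c₁T₁ + m₂c₂T₂)/(m₁c₁ + m₂c₂) = 725.56 K.
ΔS₁ = m₁c₁ ln(T_f/T₁) = 697.216 × ln(725.56/870) = -126.6 J/K.
ΔS₂ = m₂c₂ ln(T_f/T₂) = 229.62 × ln(725.56/287) = 213 J/K.
ΔS_total = -126.6 + 213 = 86.4 J/K.

ΔS_total = 86.4 J/K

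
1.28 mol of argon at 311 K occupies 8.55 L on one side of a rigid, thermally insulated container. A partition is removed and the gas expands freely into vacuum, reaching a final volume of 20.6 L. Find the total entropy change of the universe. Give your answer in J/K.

ΔS_universe = 9.36 J/K

No heat is exchanged and no work is done, so the ideal-gas temperature stays constant.
Entropy is a state function; using a reversible isothermal path, ΔS_gas = nR ln(V₂/V₁) = 1.28 × 8.314 × ln(20.6/8.55) = 9.36 J/K.
The insulated surroundings exchange no heat, so ΔS_surr = 0 and ΔS_universe = ΔS_gas.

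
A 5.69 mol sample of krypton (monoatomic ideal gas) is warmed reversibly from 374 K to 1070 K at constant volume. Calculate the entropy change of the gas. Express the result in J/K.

At constant volume, ΔS = nC_V ln(T₂/T₁) with C_V = 3R/2 = 12.47 J mol⁻¹ K⁻¹.
ΔS = 5.69 × 12.47 × ln(1070/374) = 74.6 J/K.

ΔS = 74.6 J/K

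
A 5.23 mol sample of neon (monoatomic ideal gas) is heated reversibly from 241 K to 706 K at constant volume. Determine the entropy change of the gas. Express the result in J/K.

ΔS = 70.1 J/K

At constant volume, ΔS = nC_V ln(T₂/T₁) with C_V = 3R/2 = 12.47 J mol⁻¹ K⁻¹.
ΔS = 5.23 × 12.47 × ln(706/241) = 70.1 J/K.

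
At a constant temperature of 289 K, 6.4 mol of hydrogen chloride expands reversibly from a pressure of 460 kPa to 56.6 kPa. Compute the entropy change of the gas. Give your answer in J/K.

ΔS_gas = 111 J/K

For an isothermal ideal gas ΔS_gas = nR ln(P₁/P₂) = 6.4 × 8.314 × ln(460/56.6) = 111 J/K.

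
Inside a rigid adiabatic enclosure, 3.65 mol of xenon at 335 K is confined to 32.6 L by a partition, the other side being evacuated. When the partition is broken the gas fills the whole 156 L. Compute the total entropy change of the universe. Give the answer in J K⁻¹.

For an ideal gas in free expansion Q = 0 and W = 0, so T is unchanged.
Entropy is a state function; using a reversible isothermal path, ΔS_gas = nR ln(V₂/V₁) = 3.65 × 8.314 × ln(156/32.6) = 47.5 J/K.
The insulated surroundings exchange no heat, so ΔS_surr = 0 and ΔS_universe = ΔS_gas.

ΔS_universe = 47.5 J/K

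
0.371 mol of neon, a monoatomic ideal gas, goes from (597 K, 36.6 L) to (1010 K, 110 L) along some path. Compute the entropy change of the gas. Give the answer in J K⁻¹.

Entropy is a state function: ΔS = nC_V ln(T₂/T₁) + nR ln(V₂/V₁), with C_V = 3R/2 = 12.47 J mol⁻¹ K⁻¹ for a monoatomic ideal gas.
ΔS = 0.371 × [12.47 × ln(1010/597) + 8.314 × ln(110/36.6)] = 5.83 J/K.

ΔS = 5.83 J/K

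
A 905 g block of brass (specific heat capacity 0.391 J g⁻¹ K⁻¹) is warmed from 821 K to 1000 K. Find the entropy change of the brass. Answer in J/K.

ΔS = 69.8 J/K

ΔS = ∫dQ_rev/T = m c ln(T₂/T₁) = 905 × 0.391 × ln(1000/821) = 69.8 J/K.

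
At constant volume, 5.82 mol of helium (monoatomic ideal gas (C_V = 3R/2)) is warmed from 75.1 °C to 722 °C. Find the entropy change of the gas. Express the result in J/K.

In kelvin: T₁ = 348.25 K, T₂ = 995.15 K. At constant volume, ΔS = nC_V ln(T₂/T₁) with C_V = 3R/2 = 12.47 J mol⁻¹ K⁻¹.
ΔS = 5.82 × 12.47 × ln(995.15/348.25) = 76.2 J/K.

ΔS = 76.2 J/K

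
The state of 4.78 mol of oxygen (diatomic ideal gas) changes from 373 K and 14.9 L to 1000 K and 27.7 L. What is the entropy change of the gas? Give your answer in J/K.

Entropy is a state function: ΔS = nC_V ln(T₂/T₁) + nR ln(V₂/V₁), with C_V = 5R/2 = 20.79 J mol⁻¹ K⁻¹ for a diatomic ideal gas.
ΔS = 4.78 × [20.79 × ln(1000/373) + 8.314 × ln(27.7/14.9)] = 123 J/K.

ΔS = 123 J/K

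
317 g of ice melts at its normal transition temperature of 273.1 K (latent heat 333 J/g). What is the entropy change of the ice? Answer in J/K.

ΔS = 387 J/K

Heat absorbed by the substance: Q = mL = 317 × 333 = 105561 J.
At constant T, ΔS = Q_rev/T = 105561 / 273.1 = 387 J/K.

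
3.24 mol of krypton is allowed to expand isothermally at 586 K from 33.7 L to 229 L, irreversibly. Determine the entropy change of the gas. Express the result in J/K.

Entropy is a state function, so ΔS_gas depends only on the end states.
For an isothermal ideal gas ΔS_gas = nR ln(V₂/V₁) = 3.24 × 8.314 × ln(229/33.7) = 51.6 J/K.

ΔS_gas = 51.6 J/K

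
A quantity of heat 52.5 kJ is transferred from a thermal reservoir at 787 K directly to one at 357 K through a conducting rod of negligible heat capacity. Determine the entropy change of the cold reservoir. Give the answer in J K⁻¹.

ΔS_cold = 147 J/K

The cold reservoir gains heat Q, so ΔS_cold = +Q/T_C = 52500/357 = 147 J/K.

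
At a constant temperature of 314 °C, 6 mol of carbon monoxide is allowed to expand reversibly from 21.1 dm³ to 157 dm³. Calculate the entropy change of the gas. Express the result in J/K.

ΔS_gas = 100 J/K

For an isothermal ideal gas ΔS_gas = nR ln(V₂/V₁) = 6 × 8.314 × ln(157/21.1) = 100 J/K.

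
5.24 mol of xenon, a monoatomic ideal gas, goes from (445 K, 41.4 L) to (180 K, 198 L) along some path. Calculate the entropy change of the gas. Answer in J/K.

ΔS = 9.03 J/K

Entropy is a state function: ΔS = nC_V ln(T₂/T₁) + nR ln(V₂/V₁), with C_V = 3R/2 = 12.47 J mol⁻¹ K⁻¹ for a monoatomic ideal gas.
ΔS = 5.24 × [12.47 × ln(180/445) + 8.314 × ln(198/41.4)] = 9.03 J/K.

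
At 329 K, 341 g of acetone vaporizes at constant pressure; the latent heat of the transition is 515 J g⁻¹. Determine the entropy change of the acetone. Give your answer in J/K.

Heat absorbed by the substance: Q = mL = 341 × 515 = 175615 J.
At constant T, ΔS = Q_rev/T = 175615 / 329 = 534 J/K.

ΔS = 534 J/K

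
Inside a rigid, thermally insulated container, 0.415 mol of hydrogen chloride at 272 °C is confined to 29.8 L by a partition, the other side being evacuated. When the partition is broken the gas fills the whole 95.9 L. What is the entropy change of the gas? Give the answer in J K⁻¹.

For an ideal gas in free expansion Q = 0 and W = 0, so T is unchanged.
Entropy is a state function; using a reversible isothermal path, ΔS_gas = nR ln(V₂/V₁) = 0.415 × 8.314 × ln(95.9/29.8) = 4.03 J/K.

ΔS_gas = 4.03 J/K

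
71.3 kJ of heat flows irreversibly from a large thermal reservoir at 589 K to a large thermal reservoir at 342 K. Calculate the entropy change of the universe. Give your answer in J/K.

ΔS_hot = −Q/T_H = −71300/589 = -121.1 J/K and ΔS_cold = +Q/T_C = 71300/342 = 208.5 J/K.
ΔS_total = -121.1 + 208.5 = 87.4 J/K, positive as the second law requires.

ΔS_total = 87.4 J/K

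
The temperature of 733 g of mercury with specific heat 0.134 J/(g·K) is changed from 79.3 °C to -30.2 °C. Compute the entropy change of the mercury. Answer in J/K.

In kelvin: T₁ = 352.45 K, T₂ = 242.95 K. ΔS = ∫dQ_rev/T = m c ln(T₂/T₁) = 733 × 0.134 × ln(242.95/352.45) = -36.5 J/K.

ΔS = -36.5 J/K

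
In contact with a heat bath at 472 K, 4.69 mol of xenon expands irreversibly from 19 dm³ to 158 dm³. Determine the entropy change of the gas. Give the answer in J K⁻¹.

ΔS_gas = 82.6 J/K

Entropy is a state function, so ΔS_gas depends only on the end states.
For an isothermal ideal gas ΔS_gas = nR ln(V₂/V₁) = 4.69 × 8.314 × ln(158/19) = 82.6 J/K.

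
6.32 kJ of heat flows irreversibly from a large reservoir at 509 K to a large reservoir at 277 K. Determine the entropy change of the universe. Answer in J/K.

ΔS_hot = −Q/T_H = −6320/509 = -12.42 J/K and ΔS_cold = +Q/T_C = 6320/277 = 22.82 J/K.
ΔS_total = -12.42 + 22.82 = 10.4 J/K, positive as the second law requires.

ΔS_total = 10.4 J/K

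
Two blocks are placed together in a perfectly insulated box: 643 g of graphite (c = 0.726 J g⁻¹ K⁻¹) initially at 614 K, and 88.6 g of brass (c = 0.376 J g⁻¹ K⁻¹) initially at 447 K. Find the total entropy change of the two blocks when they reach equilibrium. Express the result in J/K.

ΔS_total = 1.43 J/K

Energy balance: T_f = (m₁c₁T₁ + m₂c₂T₂)/(m₁c₁ + m₂c₂) = 602.88 K.
ΔS₁ = m₁c₁ ln(T_f/T₁) = 466.818 × ln(602.88/614) = -8.535 J/K.
ΔS₂ = m₂c₂ ln(T_f/T₂) = 33.3136 × ln(602.88/447) = 9.966 J/K.
ΔS_total = -8.535 + 9.966 = 1.43 J/K.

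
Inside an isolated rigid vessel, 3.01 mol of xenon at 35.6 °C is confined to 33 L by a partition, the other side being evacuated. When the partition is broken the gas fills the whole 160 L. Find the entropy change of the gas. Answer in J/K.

For an ideal gas in free expansion Q = 0 and W = 0, so T is unchanged.
Entropy is a state function; using a reversible isothermal path, ΔS_gas = nR ln(V₂/V₁) = 3.01 × 8.314 × ln(160/33) = 39.5 J/K.

ΔS_gas = 39.5 J/K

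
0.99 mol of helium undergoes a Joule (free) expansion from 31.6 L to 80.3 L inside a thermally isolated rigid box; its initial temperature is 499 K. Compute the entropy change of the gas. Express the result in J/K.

No heat is exchanged and no work is done, so the ideal-gas temperature stays constant.
Entropy is a state function; using a reversible isothermal path, ΔS_gas = nR ln(V₂/V₁) = 0.99 × 8.314 × ln(80.3/31.6) = 7.68 J/K.

ΔS_gas = 7.68 J/K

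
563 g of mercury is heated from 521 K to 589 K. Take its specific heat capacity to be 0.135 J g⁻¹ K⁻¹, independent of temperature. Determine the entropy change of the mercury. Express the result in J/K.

ΔS = ∫dQ_rev/T = m c ln(T₂/T₁) = 563 × 0.135 × ln(589/521) = 9.32 J/K.

ΔS = 9.32 J/K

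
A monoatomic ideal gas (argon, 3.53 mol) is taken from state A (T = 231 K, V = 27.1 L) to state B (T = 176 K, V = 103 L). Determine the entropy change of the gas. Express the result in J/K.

Entropy is a state function: ΔS = nC_V ln(T₂/T₁) + nR ln(V₂/V₁), with C_V = 3R/2 = 12.47 J mol⁻¹ K⁻¹ for a monoatomic ideal gas.
ΔS = 3.53 × [12.47 × ln(176/231) + 8.314 × ln(103/27.1)] = 27.2 J/K.

ΔS = 27.2 J/K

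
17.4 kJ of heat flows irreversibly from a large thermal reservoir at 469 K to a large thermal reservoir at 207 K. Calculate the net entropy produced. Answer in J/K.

ΔS_hot = −Q/T_H = −17400/469 = -37.1 J/K and ΔS_cold = +Q/T_C = 17400/207 = 84.06 J/K.
ΔS_total = -37.1 + 84.06 = 47 J/K, positive as the second law requires.

ΔS_total = 47 J/K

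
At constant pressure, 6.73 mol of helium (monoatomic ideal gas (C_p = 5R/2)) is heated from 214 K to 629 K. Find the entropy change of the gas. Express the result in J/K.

At constant pressure, ΔS = nC_p ln(T₂/T₁) with C_p = 5R/2 = 20.79 J mol⁻¹ K⁻¹.
ΔS = 6.73 × 20.79 × ln(629/214) = 151 J/K.

ΔS = 151 J/K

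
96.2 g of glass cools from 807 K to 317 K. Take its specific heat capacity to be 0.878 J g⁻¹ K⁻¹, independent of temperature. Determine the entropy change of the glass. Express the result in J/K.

ΔS = -78.9 J/K

ΔS = ∫dQ_rev/T = m c ln(T₂/T₁) = 96.2 × 0.878 × ln(317/807) = -78.9 J/K.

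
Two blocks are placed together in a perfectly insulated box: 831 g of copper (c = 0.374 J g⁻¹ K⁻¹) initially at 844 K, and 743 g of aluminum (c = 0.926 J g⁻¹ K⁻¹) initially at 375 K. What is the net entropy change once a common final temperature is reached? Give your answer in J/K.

Energy balance: T_f = (m₁c₁T₁ + m₂c₂T₂)/(m₁c₁ + m₂c₂) = 520.94 K.
ΔS₁ = m₁c₁ ln(T_f/T₁) = 310.794 × ln(520.94/844) = -150 J/K.
ΔS₂ = m₂c₂ ln(T_f/T₂) = 688.018 × ln(520.94/375) = 226.2 J/K.
ΔS_total = -150 + 226.2 = 76.2 J/K.

ΔS_total = 76.2 J/K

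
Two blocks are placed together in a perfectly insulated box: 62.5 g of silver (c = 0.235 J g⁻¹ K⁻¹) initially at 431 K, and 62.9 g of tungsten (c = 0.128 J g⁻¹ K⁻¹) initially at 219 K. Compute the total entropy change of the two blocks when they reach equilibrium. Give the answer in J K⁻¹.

ΔS_total = 1.1 J/K

Energy balance: T_f = (m₁c₁T₁ + m₂c₂T₂)/(m₁c₁ + m₂c₂) = 355.94 K.
ΔS₁ = m₁c₁ ln(T_f/T₁) = 14.6875 × ln(355.94/431) = -2.811 J/K.
ΔS₂ = m₂c₂ ln(T_f/T₂) = 8.0512 × ln(355.94/219) = 3.91 J/K.
ΔS_total = -2.811 + 3.91 = 1.1 J/K.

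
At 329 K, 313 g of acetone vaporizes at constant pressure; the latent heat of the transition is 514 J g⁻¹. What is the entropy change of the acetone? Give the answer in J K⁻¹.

ΔS = 489 J/K

Heat absorbed by the substance: Q = mL = 313 × 514 = 160882 J.
At constant T, ΔS = Q_rev/T = 160882 / 329 = 489 J/K.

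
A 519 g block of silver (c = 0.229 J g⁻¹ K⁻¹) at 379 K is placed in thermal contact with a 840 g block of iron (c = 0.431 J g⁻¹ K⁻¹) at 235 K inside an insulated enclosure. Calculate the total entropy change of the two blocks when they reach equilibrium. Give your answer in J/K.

Energy balance: T_f = (m₁c₁T₁ + m₂c₂T₂)/(m₁c₁ + m₂c₂) = 270.59 K.
ΔS₁ = m₁c₁ ln(T_f/T₁) = 118.851 × ln(270.59/379) = -40.04 J/K.
ΔS₂ = m₂c₂ ln(T_f/T₂) = 362.04 × ln(270.59/235) = 51.05 J/K.
ΔS_total = -40.04 + 51.05 = 11 J/K.

ΔS_total = 11 J/K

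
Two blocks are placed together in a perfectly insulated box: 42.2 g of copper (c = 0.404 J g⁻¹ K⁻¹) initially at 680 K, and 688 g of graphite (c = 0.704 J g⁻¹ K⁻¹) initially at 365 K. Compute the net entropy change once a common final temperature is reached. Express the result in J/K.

Energy balance: T_f = (m₁c₁T₁ + m₂c₂T₂)/(m₁c₁ + m₂c₂) = 375.71 K.
ΔS₁ = m₁c₁ ln(T_f/T₁) = 17.0488 × ln(375.71/680) = -10.115 J/K.
ΔS₂ = m₂c₂ ln(T_f/T₂) = 484.352 × ln(375.71/365) = 14.009 J/K.
ΔS_total = -10.115 + 14.009 = 3.89 J/K.

ΔS_total = 3.89 J/K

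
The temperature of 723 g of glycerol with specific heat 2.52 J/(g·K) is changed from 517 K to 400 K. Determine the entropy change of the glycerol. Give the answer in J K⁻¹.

ΔS = -467 J/K

ΔS = ∫dQ_rev/T = m c ln(T₂/T₁) = 723 × 2.52 × ln(400/517) = -467 J/K.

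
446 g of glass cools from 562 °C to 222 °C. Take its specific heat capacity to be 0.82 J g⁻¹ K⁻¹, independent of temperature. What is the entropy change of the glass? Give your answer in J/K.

In kelvin: T₁ = 835.15 K, T₂ = 495.15 K. ΔS = ∫dQ_rev/T = m c ln(T₂/T₁) = 446 × 0.82 × ln(495.15/835.15) = -191 J/K.

ΔS = -191 J/K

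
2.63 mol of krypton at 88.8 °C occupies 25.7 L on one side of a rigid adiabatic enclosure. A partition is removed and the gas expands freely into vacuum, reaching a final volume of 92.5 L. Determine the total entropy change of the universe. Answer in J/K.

No heat is exchanged and no work is done, so the ideal-gas temperature stays constant.
Entropy is a state function; using a reversible isothermal path, ΔS_gas = nR ln(V₂/V₁) = 2.63 × 8.314 × ln(92.5/25.7) = 28 J/K.
The insulated surroundings exchange no heat, so ΔS_surr = 0 and ΔS_universe = ΔS_gas.

ΔS_universe = 28 J/K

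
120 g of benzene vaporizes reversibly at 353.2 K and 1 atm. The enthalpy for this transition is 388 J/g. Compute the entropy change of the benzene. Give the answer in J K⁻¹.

ΔS = 132 J/K

Heat absorbed by the substance: Q = mL = 120 × 388 = 46560 J.
At constant T, ΔS = Q_rev/T = 46560 / 353.2 = 132 J/K.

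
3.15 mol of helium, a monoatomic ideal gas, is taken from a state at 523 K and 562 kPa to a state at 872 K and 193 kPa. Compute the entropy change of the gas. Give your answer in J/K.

ΔS = 61.5 J/K

ΔS = nC_p ln(T₂/T₁) − nR ln(P₂/P₁), with C_p = 5R/2 = 20.79 J mol⁻¹ K⁻¹ for a monoatomic ideal gas.
ΔS = 3.15 × [20.79 × ln(872/523) − 8.314 × ln(193/562)] = 61.5 J/K.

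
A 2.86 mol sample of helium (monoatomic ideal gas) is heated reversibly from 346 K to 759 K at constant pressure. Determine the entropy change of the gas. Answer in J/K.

At constant pressure, ΔS = nC_p ln(T₂/T₁) with C_p = 5R/2 = 20.79 J mol⁻¹ K⁻¹.
ΔS = 2.86 × 20.79 × ln(759/346) = 46.7 J/K.

ΔS = 46.7 J/K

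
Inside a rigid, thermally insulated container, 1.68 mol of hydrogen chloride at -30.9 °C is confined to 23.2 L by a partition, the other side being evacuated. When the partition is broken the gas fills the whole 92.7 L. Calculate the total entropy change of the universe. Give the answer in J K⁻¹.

For an ideal gas in free expansion Q = 0 and W = 0, so T is unchanged.
Entropy is a state function; using a reversible isothermal path, ΔS_gas = nR ln(V₂/V₁) = 1.68 × 8.314 × ln(92.7/23.2) = 19.3 J/K.
The insulated surroundings exchange no heat, so ΔS_surr = 0 and ΔS_universe = ΔS_gas.

ΔS_universe = 19.3 J/K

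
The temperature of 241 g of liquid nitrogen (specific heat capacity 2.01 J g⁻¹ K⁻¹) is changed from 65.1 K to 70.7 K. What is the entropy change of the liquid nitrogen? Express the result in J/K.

ΔS = 40 J/K

ΔS = ∫dQ_rev/T = m c ln(T₂/T₁) = 241 × 2.01 × ln(70.7/65.1) = 40 J/K.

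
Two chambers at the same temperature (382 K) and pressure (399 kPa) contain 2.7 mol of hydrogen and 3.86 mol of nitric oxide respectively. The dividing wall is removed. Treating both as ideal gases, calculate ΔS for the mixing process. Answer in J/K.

ΔS_mix = 36.9 J/K

Mole fractions: x_A = 2.7/6.56 = 0.412, x_B = 0.588.
ΔS_mix = −R(n_A ln x_A + n_B ln x_B) = −8.314 × (2.7 ln 0.412 + 3.86 ln 0.588) = 36.9 J/K.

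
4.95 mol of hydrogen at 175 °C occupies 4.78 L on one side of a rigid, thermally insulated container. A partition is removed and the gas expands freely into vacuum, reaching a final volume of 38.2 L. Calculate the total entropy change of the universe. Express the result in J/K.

ΔS_universe = 85.5 J/K

No heat is exchanged and no work is done, so the ideal-gas temperature stays constant.
Entropy is a state function; using a reversible isothermal path, ΔS_gas = nR ln(V₂/V₁) = 4.95 × 8.314 × ln(38.2/4.78) = 85.5 J/K.
The insulated surroundings exchange no heat, so ΔS_surr = 0 and ΔS_universe = ΔS_gas.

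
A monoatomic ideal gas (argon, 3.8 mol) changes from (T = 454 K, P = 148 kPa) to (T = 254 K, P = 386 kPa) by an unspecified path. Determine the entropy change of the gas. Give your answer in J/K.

ΔS = nC_p ln(T₂/T₁) − nR ln(P₂/P₁), with C_p = 5R/2 = 20.79 J mol⁻¹ K⁻¹ for a monoatomic ideal gas.
ΔS = 3.8 × [20.79 × ln(254/454) − 8.314 × ln(386/148)] = -76.2 J/K.

ΔS = -76.2 J/K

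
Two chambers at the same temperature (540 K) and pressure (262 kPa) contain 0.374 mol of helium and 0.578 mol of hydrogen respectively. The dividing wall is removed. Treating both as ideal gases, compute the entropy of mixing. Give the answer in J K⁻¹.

Mole fractions: x_A = 0.374/0.952 = 0.393, x_B = 0.607.
ΔS_mix = −R(n_A ln x_A + n_B ln x_B) = −8.314 × (0.374 ln 0.393 + 0.578 ln 0.607) = 5.3 J/K.

ΔS_mix = 5.3 J/K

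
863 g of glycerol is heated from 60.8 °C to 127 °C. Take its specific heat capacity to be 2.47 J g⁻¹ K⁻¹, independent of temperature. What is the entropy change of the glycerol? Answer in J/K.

ΔS = 385 J/K

In kelvin: T₁ = 333.95 K, T₂ = 400.15 K. ΔS = ∫dQ_rev/T = m c ln(T₂/T₁) = 863 × 2.47 × ln(400.15/333.95) = 385 J/K.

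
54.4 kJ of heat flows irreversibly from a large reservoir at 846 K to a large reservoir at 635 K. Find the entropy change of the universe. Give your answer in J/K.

ΔS_total = 21.4 J/K

ΔS_hot = −Q/T_H = −54400/846 = -64.3 J/K and ΔS_cold = +Q/T_C = 54400/635 = 85.67 J/K.
ΔS_total = -64.3 + 85.67 = 21.4 J/K, positive as the second law requires.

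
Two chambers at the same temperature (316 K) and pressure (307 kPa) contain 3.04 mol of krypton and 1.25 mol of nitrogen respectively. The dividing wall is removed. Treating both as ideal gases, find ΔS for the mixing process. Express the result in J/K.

ΔS_mix = 21.5 J/K

Mole fractions: x_A = 3.04/4.29 = 0.709, x_B = 0.291.
ΔS_mix = −R(n_A ln x_A + n_B ln x_B) = −8.314 × (3.04 ln 0.709 + 1.25 ln 0.291) = 21.5 J/K.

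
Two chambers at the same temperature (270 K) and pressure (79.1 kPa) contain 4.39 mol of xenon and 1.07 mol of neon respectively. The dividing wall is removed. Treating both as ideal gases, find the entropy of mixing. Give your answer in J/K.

ΔS_mix = 22.5 J/K

Mole fractions: x_A = 4.39/5.46 = 0.804, x_B = 0.196.
ΔS_mix = −R(n_A ln x_A + n_B ln x_B) = −8.314 × (4.39 ln 0.804 + 1.07 ln 0.196) = 22.5 J/K.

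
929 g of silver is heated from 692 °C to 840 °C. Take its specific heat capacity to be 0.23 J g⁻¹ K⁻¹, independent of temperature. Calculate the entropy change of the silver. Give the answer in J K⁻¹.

ΔS = 30.5 J/K

In kelvin: T₁ = 965.15 K, T₂ = 1113.15 K. ΔS = ∫dQ_rev/T = m c ln(T₂/T₁) = 929 × 0.23 × ln(1113.15/965.15) = 30.5 J/K.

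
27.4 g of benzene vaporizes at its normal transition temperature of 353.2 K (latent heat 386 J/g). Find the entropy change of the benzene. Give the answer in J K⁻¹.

ΔS = 29.9 J/K

Heat absorbed by the substance: Q = mL = 27.4 × 386 = 10576.4 J.
At constant T, ΔS = Q_rev/T = 10576.4 / 353.2 = 29.9 J/K.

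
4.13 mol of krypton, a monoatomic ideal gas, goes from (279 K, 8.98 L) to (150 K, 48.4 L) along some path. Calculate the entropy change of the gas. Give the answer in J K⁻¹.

Entropy is a state function: ΔS = nC_V ln(T₂/T₁) + nR ln(V₂/V₁), with C_V = 3R/2 = 12.47 J mol⁻¹ K⁻¹ for a monoatomic ideal gas.
ΔS = 4.13 × [12.47 × ln(150/279) + 8.314 × ln(48.4/8.98)] = 25.9 J/K.

ΔS = 25.9 J/K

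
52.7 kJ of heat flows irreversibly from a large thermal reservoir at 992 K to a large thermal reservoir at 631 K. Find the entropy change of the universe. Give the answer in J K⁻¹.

ΔS_hot = −Q/T_H = −52700/992 = -53.12 J/K and ΔS_cold = +Q/T_C = 52700/631 = 83.52 J/K.
ΔS_total = -53.12 + 83.52 = 30.4 J/K, positive as the second law requires.

ΔS_total = 30.4 J/K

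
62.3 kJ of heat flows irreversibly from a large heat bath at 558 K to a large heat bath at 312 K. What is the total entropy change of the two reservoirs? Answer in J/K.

ΔS_total = 88 J/K

ΔS_hot = −Q/T_H = −62300/558 = -111.65 J/K and ΔS_cold = +Q/T_C = 62300/312 = 199.68 J/K.
ΔS_total = -111.65 + 199.68 = 88 J/K, positive as the second law requires.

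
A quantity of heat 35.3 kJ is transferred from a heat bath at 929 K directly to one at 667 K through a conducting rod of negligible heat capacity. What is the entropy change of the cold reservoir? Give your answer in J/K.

ΔS_cold = 52.9 J/K

The cold reservoir gains heat Q, so ΔS_cold = +Q/T_C = 35300/667 = 52.9 J/K.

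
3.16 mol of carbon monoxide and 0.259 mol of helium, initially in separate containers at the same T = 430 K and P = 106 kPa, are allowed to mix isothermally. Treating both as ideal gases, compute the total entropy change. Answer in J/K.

ΔS_mix = 7.63 J/K

Mole fractions: x_A = 3.16/3.42 = 0.924, x_B = 0.0758.
ΔS_mix = −R(n_A ln x_A + n_B ln x_B) = −8.314 × (3.16 ln 0.924 + 0.259 ln 0.0758) = 7.63 J/K.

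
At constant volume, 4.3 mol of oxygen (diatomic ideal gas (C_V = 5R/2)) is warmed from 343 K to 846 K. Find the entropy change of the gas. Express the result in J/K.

At constant volume, ΔS = nC_V ln(T₂/T₁) with C_V = 5R/2 = 20.79 J mol⁻¹ K⁻¹.
ΔS = 4.3 × 20.79 × ln(846/343) = 80.7 J/K.

ΔS = 80.7 J/K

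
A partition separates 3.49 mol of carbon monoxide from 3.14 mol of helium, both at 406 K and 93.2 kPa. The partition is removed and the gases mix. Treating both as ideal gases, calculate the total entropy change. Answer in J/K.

ΔS_mix = 38.1 J/K

Mole fractions: x_A = 3.49/6.63 = 0.526, x_B = 0.474.
ΔS_mix = −R(n_A ln x_A + n_B ln x_B) = −8.314 × (3.49 ln 0.526 + 3.14 ln 0.474) = 38.1 J/K.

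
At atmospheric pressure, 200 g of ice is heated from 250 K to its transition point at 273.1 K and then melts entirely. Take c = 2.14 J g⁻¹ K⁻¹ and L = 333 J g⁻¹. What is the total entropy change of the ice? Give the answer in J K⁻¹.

ΔS = 282 J/K

Warming step: ΔS₁ = m c ln(T_tr/T_i) = 200 × 2.14 × ln(273.1/250) = 37.83 J/K.
Phase change: ΔS₂ = +mL/T_tr = 200 × 333 / 273.1 = 243.9 J/K.
ΔS_total = (37.83) + (243.9) = 282 J/K.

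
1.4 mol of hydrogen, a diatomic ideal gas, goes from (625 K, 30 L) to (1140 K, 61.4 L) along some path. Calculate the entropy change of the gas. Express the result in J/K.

ΔS = 25.8 J/K

Entropy is a state function: ΔS = nC_V ln(T₂/T₁) + nR ln(V₂/V₁), with C_V = 5R/2 = 20.79 J mol⁻¹ K⁻¹ for a diatomic ideal gas.
ΔS = 1.4 × [20.79 × ln(1140/625) + 8.314 × ln(61.4/30)] = 25.8 J/K.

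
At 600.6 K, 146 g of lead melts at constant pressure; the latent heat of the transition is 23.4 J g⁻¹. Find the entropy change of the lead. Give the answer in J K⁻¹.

Heat absorbed by the substance: Q = mL = 146 × 23.4 = 3416.4 J.
At constant T, ΔS = Q_rev/T = 3416.4 / 600.6 = 5.69 J/K.

ΔS = 5.69 J/K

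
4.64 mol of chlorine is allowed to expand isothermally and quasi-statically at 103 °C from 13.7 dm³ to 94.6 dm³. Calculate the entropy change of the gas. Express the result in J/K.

ΔS_gas = 74.5 J/K

For an isothermal ideal gas ΔS_gas = nR ln(V₂/V₁) = 4.64 × 8.314 × ln(94.6/13.7) = 74.5 J/K.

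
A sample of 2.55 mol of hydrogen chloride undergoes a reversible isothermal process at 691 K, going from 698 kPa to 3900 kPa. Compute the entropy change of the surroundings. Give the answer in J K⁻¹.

ΔS_surr = 36.5 J/K

For an isothermal ideal gas ΔS_gas = nR ln(P₁/P₂) = 2.55 × 8.314 × ln(698/3900) = -36.5 J/K.
The process is reversible, so ΔS_surr = −ΔS_gas = 36.5 J/K and ΔS_universe = 0.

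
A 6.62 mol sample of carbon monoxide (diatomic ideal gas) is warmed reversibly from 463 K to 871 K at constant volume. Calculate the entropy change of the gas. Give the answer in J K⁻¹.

At constant volume, ΔS = nC_V ln(T₂/T₁) with C_V = 5R/2 = 20.79 J mol⁻¹ K⁻¹.
ΔS = 6.62 × 20.79 × ln(871/463) = 86.9 J/K.

ΔS = 86.9 J/K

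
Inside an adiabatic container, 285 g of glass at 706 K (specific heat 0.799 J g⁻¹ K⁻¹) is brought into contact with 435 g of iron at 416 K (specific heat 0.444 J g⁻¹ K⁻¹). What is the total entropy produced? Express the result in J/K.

ΔS_total = 14.2 J/K

Energy balance: T_f = (m₁c₁T₁ + m₂c₂T₂)/(m₁c₁ + m₂c₂) = 572.91 K.
ΔS₁ = m₁c₁ ln(T_f/T₁) = 227.715 × ln(572.91/706) = -47.57 J/K.
ΔS₂ = m₂c₂ ln(T_f/T₂) = 193.14 × ln(572.91/416) = 61.81 J/K.
ΔS_total = -47.57 + 61.81 = 14.2 J/K.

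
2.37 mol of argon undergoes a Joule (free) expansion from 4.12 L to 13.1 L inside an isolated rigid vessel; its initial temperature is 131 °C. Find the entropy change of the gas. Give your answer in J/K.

ΔS_gas = 22.8 J/K

For an ideal gas in free expansion Q = 0 and W = 0, so T is unchanged.
Entropy is a state function; using a reversible isothermal path, ΔS_gas = nR ln(V₂/V₁) = 2.37 × 8.314 × ln(13.1/4.12) = 22.8 J/K.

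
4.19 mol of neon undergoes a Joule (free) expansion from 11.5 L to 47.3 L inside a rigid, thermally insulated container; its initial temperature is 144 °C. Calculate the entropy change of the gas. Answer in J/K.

ΔS_gas = 49.3 J/K

No heat is exchanged and no work is done, so the ideal-gas temperature stays constant.
Entropy is a state function; using a reversible isothermal path, ΔS_gas = nR ln(V₂/V₁) = 4.19 × 8.314 × ln(47.3/11.5) = 49.3 J/K.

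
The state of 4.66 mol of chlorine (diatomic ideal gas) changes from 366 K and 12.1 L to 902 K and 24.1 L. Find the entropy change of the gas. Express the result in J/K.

Entropy is a state function: ΔS = nC_V ln(T₂/T₁) + nR ln(V₂/V₁), with C_V = 5R/2 = 20.79 J mol⁻¹ K⁻¹ for a diatomic ideal gas.
ΔS = 4.66 × [20.79 × ln(902/366) + 8.314 × ln(24.1/12.1)] = 114 J/K.

ΔS = 114 J/K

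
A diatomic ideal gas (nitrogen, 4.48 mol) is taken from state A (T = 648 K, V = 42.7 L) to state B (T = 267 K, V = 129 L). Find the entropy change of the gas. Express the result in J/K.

ΔS = -41.4 J/K

Entropy is a state function: ΔS = nC_V ln(T₂/T₁) + nR ln(V₂/V₁), with C_V = 5R/2 = 20.79 J mol⁻¹ K⁻¹ for a diatomic ideal gas.
ΔS = 4.48 × [20.79 × ln(267/648) + 8.314 × ln(129/42.7)] = -41.4 J/K.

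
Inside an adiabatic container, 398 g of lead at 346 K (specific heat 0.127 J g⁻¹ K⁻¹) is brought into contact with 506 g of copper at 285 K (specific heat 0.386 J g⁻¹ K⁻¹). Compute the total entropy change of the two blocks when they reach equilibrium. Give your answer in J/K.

Energy balance: T_f = (m₁c₁T₁ + m₂c₂T₂)/(m₁c₁ + m₂c₂) = 297.54 K.
ΔS₁ = m₁c₁ ln(T_f/T₁) = 50.546 × ln(297.54/346) = -7.627 J/K.
ΔS₂ = m₂c₂ ln(T_f/T₂) = 195.316 × ln(297.54/285) = 8.411 J/K.
ΔS_total = -7.627 + 8.411 = 0.784 J/K.

ΔS_total = 0.784 J/K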